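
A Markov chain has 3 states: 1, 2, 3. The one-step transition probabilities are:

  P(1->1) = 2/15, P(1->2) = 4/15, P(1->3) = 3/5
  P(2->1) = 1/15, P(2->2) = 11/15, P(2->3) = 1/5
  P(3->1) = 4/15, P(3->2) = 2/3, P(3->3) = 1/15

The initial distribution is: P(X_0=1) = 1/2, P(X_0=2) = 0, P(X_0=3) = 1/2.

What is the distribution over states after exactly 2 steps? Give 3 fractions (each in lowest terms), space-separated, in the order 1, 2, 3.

Propagating the distribution step by step (d_{t+1} = d_t * P):
d_0 = (1=1/2, 2=0, 3=1/2)
  d_1[1] = 1/2*2/15 + 0*1/15 + 1/2*4/15 = 1/5
  d_1[2] = 1/2*4/15 + 0*11/15 + 1/2*2/3 = 7/15
  d_1[3] = 1/2*3/5 + 0*1/5 + 1/2*1/15 = 1/3
d_1 = (1=1/5, 2=7/15, 3=1/3)
  d_2[1] = 1/5*2/15 + 7/15*1/15 + 1/3*4/15 = 11/75
  d_2[2] = 1/5*4/15 + 7/15*11/15 + 1/3*2/3 = 139/225
  d_2[3] = 1/5*3/5 + 7/15*1/5 + 1/3*1/15 = 53/225
d_2 = (1=11/75, 2=139/225, 3=53/225)

Answer: 11/75 139/225 53/225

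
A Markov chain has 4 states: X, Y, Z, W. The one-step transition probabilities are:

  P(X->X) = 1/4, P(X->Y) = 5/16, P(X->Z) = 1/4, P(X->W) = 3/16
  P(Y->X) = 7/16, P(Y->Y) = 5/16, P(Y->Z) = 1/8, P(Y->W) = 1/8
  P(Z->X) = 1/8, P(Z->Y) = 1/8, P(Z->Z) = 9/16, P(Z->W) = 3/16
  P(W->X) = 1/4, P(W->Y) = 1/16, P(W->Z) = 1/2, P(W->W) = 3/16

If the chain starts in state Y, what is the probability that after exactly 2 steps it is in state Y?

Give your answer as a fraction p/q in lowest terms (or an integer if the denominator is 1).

Computing P^2 by repeated multiplication:
P^1 =
  X: [1/4, 5/16, 1/4, 3/16]
  Y: [7/16, 5/16, 1/8, 1/8]
  Z: [1/8, 1/8, 9/16, 3/16]
  W: [1/4, 1/16, 1/2, 3/16]
P^2 =
  X: [71/256, 7/32, 43/128, 43/256]
  Y: [75/256, 33/128, 9/32, 43/256]
  Z: [13/64, 41/256, 117/256, 23/128]
  W: [51/256, 11/64, 57/128, 47/256]

(P^2)[Y -> Y] = 33/128

Answer: 33/128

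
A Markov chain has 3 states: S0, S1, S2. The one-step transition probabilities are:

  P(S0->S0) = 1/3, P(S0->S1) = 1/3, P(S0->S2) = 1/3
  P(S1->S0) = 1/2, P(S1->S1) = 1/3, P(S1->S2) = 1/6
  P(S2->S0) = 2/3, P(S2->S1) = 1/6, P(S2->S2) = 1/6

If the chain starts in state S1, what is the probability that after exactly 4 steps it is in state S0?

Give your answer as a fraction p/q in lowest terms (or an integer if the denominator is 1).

Answer: 599/1296

Derivation:
Computing P^4 by repeated multiplication:
P^1 =
  S0: [1/3, 1/3, 1/3]
  S1: [1/2, 1/3, 1/6]
  S2: [2/3, 1/6, 1/6]
P^2 =
  S0: [1/2, 5/18, 2/9]
  S1: [4/9, 11/36, 1/4]
  S2: [5/12, 11/36, 5/18]
P^3 =
  S0: [49/108, 8/27, 1/4]
  S1: [101/216, 7/24, 13/54]
  S2: [103/216, 31/108, 17/72]
P^4 =
  S0: [151/324, 7/24, 157/648]
  S1: [599/1296, 95/324, 317/1296]
  S2: [149/324, 127/432, 319/1296]

(P^4)[S1 -> S0] = 599/1296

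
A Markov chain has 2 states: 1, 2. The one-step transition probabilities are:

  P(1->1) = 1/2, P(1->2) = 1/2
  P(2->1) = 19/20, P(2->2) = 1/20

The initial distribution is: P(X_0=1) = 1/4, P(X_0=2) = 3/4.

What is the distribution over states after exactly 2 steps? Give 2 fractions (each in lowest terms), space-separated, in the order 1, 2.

Answer: 917/1600 683/1600

Derivation:
Propagating the distribution step by step (d_{t+1} = d_t * P):
d_0 = (1=1/4, 2=3/4)
  d_1[1] = 1/4*1/2 + 3/4*19/20 = 67/80
  d_1[2] = 1/4*1/2 + 3/4*1/20 = 13/80
d_1 = (1=67/80, 2=13/80)
  d_2[1] = 67/80*1/2 + 13/80*19/20 = 917/1600
  d_2[2] = 67/80*1/2 + 13/80*1/20 = 683/1600
d_2 = (1=917/1600, 2=683/1600)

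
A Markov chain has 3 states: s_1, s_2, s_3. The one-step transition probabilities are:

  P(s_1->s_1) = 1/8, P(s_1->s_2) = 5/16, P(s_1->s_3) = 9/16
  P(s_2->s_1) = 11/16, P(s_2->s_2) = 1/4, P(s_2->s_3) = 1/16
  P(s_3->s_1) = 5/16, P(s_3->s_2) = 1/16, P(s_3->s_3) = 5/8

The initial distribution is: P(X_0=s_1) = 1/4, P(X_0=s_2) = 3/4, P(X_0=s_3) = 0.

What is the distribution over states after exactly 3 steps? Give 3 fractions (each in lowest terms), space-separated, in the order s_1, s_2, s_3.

Propagating the distribution step by step (d_{t+1} = d_t * P):
d_0 = (s_1=1/4, s_2=3/4, s_3=0)
  d_1[s_1] = 1/4*1/8 + 3/4*11/16 + 0*5/16 = 35/64
  d_1[s_2] = 1/4*5/16 + 3/4*1/4 + 0*1/16 = 17/64
  d_1[s_3] = 1/4*9/16 + 3/4*1/16 + 0*5/8 = 3/16
d_1 = (s_1=35/64, s_2=17/64, s_3=3/16)
  d_2[s_1] = 35/64*1/8 + 17/64*11/16 + 3/16*5/16 = 317/1024
  d_2[s_2] = 35/64*5/16 + 17/64*1/4 + 3/16*1/16 = 255/1024
  d_2[s_3] = 35/64*9/16 + 17/64*1/16 + 3/16*5/8 = 113/256
d_2 = (s_1=317/1024, s_2=255/1024, s_3=113/256)
  d_3[s_1] = 317/1024*1/8 + 255/1024*11/16 + 113/256*5/16 = 5699/16384
  d_3[s_2] = 317/1024*5/16 + 255/1024*1/4 + 113/256*1/16 = 3057/16384
  d_3[s_3] = 317/1024*9/16 + 255/1024*1/16 + 113/256*5/8 = 1907/4096
d_3 = (s_1=5699/16384, s_2=3057/16384, s_3=1907/4096)

Answer: 5699/16384 3057/16384 1907/4096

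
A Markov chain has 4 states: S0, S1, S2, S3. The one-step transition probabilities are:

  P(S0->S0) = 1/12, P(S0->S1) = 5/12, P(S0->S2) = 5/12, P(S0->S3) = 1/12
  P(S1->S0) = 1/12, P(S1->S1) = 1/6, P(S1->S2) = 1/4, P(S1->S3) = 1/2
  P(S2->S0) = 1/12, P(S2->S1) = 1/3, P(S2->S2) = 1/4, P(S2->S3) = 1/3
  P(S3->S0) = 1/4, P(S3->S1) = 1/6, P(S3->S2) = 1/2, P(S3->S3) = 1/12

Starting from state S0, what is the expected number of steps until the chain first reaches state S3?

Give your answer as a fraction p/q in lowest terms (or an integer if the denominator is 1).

Answer: 24/7

Derivation:
Let h_i = expected steps to first reach S3 from state i.
Boundary: h_S3 = 0.
First-step equations for the other states:
  h_S0 = 1 + 1/12*h_S0 + 5/12*h_S1 + 5/12*h_S2 + 1/12*h_S3
  h_S1 = 1 + 1/12*h_S0 + 1/6*h_S1 + 1/4*h_S2 + 1/2*h_S3
  h_S2 = 1 + 1/12*h_S0 + 1/3*h_S1 + 1/4*h_S2 + 1/3*h_S3

Substituting h_S3 = 0 and rearranging gives the linear system (I - Q) h = 1:
  [11/12, -5/12, -5/12] . (h_S0, h_S1, h_S2) = 1
  [-1/12, 5/6, -1/4] . (h_S0, h_S1, h_S2) = 1
  [-1/12, -1/3, 3/4] . (h_S0, h_S1, h_S2) = 1

Solving yields:
  h_S0 = 24/7
  h_S1 = 216/91
  h_S2 = 36/13

Starting state is S0, so the expected hitting time is h_S0 = 24/7.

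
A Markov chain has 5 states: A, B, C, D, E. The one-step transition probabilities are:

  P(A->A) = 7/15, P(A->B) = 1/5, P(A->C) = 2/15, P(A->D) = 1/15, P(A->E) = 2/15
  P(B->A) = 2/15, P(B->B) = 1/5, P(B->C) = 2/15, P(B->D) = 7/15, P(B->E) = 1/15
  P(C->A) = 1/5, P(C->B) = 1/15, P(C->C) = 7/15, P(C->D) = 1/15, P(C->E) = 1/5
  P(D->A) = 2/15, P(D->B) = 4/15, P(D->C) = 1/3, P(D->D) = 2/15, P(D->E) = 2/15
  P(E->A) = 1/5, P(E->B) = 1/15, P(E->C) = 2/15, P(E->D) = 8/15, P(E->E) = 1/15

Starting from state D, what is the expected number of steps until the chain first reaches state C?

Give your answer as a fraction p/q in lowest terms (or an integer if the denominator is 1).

Let h_i = expected steps to first reach C from state i.
Boundary: h_C = 0.
First-step equations for the other states:
  h_A = 1 + 7/15*h_A + 1/5*h_B + 2/15*h_C + 1/15*h_D + 2/15*h_E
  h_B = 1 + 2/15*h_A + 1/5*h_B + 2/15*h_C + 7/15*h_D + 1/15*h_E
  h_D = 1 + 2/15*h_A + 4/15*h_B + 1/3*h_C + 2/15*h_D + 2/15*h_E
  h_E = 1 + 1/5*h_A + 1/15*h_B + 2/15*h_C + 8/15*h_D + 1/15*h_E

Substituting h_C = 0 and rearranging gives the linear system (I - Q) h = 1:
  [8/15, -1/5, -1/15, -2/15] . (h_A, h_B, h_D, h_E) = 1
  [-2/15, 4/5, -7/15, -1/15] . (h_A, h_B, h_D, h_E) = 1
  [-2/15, -4/15, 13/15, -2/15] . (h_A, h_B, h_D, h_E) = 1
  [-1/5, -1/15, -8/15, 14/15] . (h_A, h_B, h_D, h_E) = 1

Solving yields:
  h_A = 5405/951
  h_B = 4960/951
  h_D = 1405/317
  h_E = 4940/951

Starting state is D, so the expected hitting time is h_D = 1405/317.

Answer: 1405/317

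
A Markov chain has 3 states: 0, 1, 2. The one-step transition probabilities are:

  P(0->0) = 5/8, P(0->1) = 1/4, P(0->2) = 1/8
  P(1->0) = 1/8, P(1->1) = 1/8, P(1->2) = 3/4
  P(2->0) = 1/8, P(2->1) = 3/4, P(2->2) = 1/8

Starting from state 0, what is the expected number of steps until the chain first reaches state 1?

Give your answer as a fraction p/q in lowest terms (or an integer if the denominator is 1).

Answer: 16/5

Derivation:
Let h_i = expected steps to first reach 1 from state i.
Boundary: h_1 = 0.
First-step equations for the other states:
  h_0 = 1 + 5/8*h_0 + 1/4*h_1 + 1/8*h_2
  h_2 = 1 + 1/8*h_0 + 3/4*h_1 + 1/8*h_2

Substituting h_1 = 0 and rearranging gives the linear system (I - Q) h = 1:
  [3/8, -1/8] . (h_0, h_2) = 1
  [-1/8, 7/8] . (h_0, h_2) = 1

Solving yields:
  h_0 = 16/5
  h_2 = 8/5

Starting state is 0, so the expected hitting time is h_0 = 16/5.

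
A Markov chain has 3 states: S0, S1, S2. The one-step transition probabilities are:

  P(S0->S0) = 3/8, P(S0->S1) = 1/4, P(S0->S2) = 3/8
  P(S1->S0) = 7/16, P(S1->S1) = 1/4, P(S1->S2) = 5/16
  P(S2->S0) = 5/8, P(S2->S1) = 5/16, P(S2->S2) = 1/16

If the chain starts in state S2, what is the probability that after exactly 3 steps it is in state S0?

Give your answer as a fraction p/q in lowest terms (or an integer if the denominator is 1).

Answer: 1945/4096

Derivation:
Computing P^3 by repeated multiplication:
P^1 =
  S0: [3/8, 1/4, 3/8]
  S1: [7/16, 1/4, 5/16]
  S2: [5/8, 5/16, 1/16]
P^2 =
  S0: [31/64, 35/128, 31/128]
  S1: [15/32, 69/256, 67/256]
  S2: [105/256, 65/256, 43/128]
P^3 =
  S0: [927/2048, 543/2048, 289/1024]
  S1: [1873/4096, 1091/4096, 283/1024]
  S2: [1945/4096, 555/2048, 1041/4096]

(P^3)[S2 -> S0] = 1945/4096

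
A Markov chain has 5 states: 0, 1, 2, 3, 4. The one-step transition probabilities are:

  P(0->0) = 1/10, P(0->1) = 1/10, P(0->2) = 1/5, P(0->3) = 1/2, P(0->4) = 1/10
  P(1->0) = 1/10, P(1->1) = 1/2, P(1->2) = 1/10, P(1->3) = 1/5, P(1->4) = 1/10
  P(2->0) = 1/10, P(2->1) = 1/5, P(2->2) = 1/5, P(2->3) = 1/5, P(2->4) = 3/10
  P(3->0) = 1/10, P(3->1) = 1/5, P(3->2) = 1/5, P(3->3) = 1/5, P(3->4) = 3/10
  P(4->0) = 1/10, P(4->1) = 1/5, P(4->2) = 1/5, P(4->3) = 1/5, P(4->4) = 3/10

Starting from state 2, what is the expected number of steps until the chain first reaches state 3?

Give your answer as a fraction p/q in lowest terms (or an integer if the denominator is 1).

Answer: 100/23

Derivation:
Let h_i = expected steps to first reach 3 from state i.
Boundary: h_3 = 0.
First-step equations for the other states:
  h_0 = 1 + 1/10*h_0 + 1/10*h_1 + 1/5*h_2 + 1/2*h_3 + 1/10*h_4
  h_1 = 1 + 1/10*h_0 + 1/2*h_1 + 1/10*h_2 + 1/5*h_3 + 1/10*h_4
  h_2 = 1 + 1/10*h_0 + 1/5*h_1 + 1/5*h_2 + 1/5*h_3 + 3/10*h_4
  h_4 = 1 + 1/10*h_0 + 1/5*h_1 + 1/5*h_2 + 1/5*h_3 + 3/10*h_4

Substituting h_3 = 0 and rearranging gives the linear system (I - Q) h = 1:
  [9/10, -1/10, -1/5, -1/10] . (h_0, h_1, h_2, h_4) = 1
  [-1/10, 1/2, -1/10, -1/10] . (h_0, h_1, h_2, h_4) = 1
  [-1/10, -1/5, 4/5, -3/10] . (h_0, h_1, h_2, h_4) = 1
  [-1/10, -1/5, -1/5, 7/10] . (h_0, h_1, h_2, h_4) = 1

Solving yields:
  h_0 = 70/23
  h_1 = 100/23
  h_2 = 100/23
  h_4 = 100/23

Starting state is 2, so the expected hitting time is h_2 = 100/23.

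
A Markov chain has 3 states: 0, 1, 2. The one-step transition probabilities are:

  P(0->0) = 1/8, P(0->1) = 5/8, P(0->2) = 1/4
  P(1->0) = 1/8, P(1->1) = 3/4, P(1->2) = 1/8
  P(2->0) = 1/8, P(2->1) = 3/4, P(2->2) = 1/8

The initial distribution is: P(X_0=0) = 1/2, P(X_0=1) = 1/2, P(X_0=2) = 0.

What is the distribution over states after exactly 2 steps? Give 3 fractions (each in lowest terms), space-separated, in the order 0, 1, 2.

Answer: 1/8 47/64 9/64

Derivation:
Propagating the distribution step by step (d_{t+1} = d_t * P):
d_0 = (0=1/2, 1=1/2, 2=0)
  d_1[0] = 1/2*1/8 + 1/2*1/8 + 0*1/8 = 1/8
  d_1[1] = 1/2*5/8 + 1/2*3/4 + 0*3/4 = 11/16
  d_1[2] = 1/2*1/4 + 1/2*1/8 + 0*1/8 = 3/16
d_1 = (0=1/8, 1=11/16, 2=3/16)
  d_2[0] = 1/8*1/8 + 11/16*1/8 + 3/16*1/8 = 1/8
  d_2[1] = 1/8*5/8 + 11/16*3/4 + 3/16*3/4 = 47/64
  d_2[2] = 1/8*1/4 + 11/16*1/8 + 3/16*1/8 = 9/64
d_2 = (0=1/8, 1=47/64, 2=9/64)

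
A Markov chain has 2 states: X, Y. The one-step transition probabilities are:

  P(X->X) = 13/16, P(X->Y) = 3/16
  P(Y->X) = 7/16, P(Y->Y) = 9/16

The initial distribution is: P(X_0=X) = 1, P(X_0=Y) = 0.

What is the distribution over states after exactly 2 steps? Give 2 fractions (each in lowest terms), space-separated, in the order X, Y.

Propagating the distribution step by step (d_{t+1} = d_t * P):
d_0 = (X=1, Y=0)
  d_1[X] = 1*13/16 + 0*7/16 = 13/16
  d_1[Y] = 1*3/16 + 0*9/16 = 3/16
d_1 = (X=13/16, Y=3/16)
  d_2[X] = 13/16*13/16 + 3/16*7/16 = 95/128
  d_2[Y] = 13/16*3/16 + 3/16*9/16 = 33/128
d_2 = (X=95/128, Y=33/128)

Answer: 95/128 33/128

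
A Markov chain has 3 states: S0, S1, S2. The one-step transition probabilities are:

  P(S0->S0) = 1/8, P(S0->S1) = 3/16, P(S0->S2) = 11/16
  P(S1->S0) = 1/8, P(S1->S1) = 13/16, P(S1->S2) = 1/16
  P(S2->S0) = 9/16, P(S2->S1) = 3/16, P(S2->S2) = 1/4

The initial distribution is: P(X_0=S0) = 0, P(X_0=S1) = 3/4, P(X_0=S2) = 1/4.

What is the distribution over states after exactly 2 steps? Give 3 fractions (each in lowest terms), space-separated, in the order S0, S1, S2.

Propagating the distribution step by step (d_{t+1} = d_t * P):
d_0 = (S0=0, S1=3/4, S2=1/4)
  d_1[S0] = 0*1/8 + 3/4*1/8 + 1/4*9/16 = 15/64
  d_1[S1] = 0*3/16 + 3/4*13/16 + 1/4*3/16 = 21/32
  d_1[S2] = 0*11/16 + 3/4*1/16 + 1/4*1/4 = 7/64
d_1 = (S0=15/64, S1=21/32, S2=7/64)
  d_2[S0] = 15/64*1/8 + 21/32*1/8 + 7/64*9/16 = 177/1024
  d_2[S1] = 15/64*3/16 + 21/32*13/16 + 7/64*3/16 = 153/256
  d_2[S2] = 15/64*11/16 + 21/32*1/16 + 7/64*1/4 = 235/1024
d_2 = (S0=177/1024, S1=153/256, S2=235/1024)

Answer: 177/1024 153/256 235/1024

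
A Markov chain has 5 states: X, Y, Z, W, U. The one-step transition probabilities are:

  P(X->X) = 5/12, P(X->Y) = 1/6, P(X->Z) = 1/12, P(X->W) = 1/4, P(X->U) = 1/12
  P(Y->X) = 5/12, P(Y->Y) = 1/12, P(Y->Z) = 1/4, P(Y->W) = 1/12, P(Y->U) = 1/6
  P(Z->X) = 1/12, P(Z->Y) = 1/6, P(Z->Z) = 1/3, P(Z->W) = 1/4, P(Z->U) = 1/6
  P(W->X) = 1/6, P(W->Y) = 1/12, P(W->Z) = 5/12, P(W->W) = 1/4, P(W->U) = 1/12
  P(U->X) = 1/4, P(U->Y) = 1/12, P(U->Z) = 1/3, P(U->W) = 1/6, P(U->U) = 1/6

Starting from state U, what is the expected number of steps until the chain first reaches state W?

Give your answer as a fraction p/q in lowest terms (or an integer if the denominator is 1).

Answer: 5432/1087

Derivation:
Let h_i = expected steps to first reach W from state i.
Boundary: h_W = 0.
First-step equations for the other states:
  h_X = 1 + 5/12*h_X + 1/6*h_Y + 1/12*h_Z + 1/4*h_W + 1/12*h_U
  h_Y = 1 + 5/12*h_X + 1/12*h_Y + 1/4*h_Z + 1/12*h_W + 1/6*h_U
  h_Z = 1 + 1/12*h_X + 1/6*h_Y + 1/3*h_Z + 1/4*h_W + 1/6*h_U
  h_U = 1 + 1/4*h_X + 1/12*h_Y + 1/3*h_Z + 1/6*h_W + 1/6*h_U

Substituting h_W = 0 and rearranging gives the linear system (I - Q) h = 1:
  [7/12, -1/6, -1/12, -1/12] . (h_X, h_Y, h_Z, h_U) = 1
  [-5/12, 11/12, -1/4, -1/6] . (h_X, h_Y, h_Z, h_U) = 1
  [-1/12, -1/6, 2/3, -1/6] . (h_X, h_Y, h_Z, h_U) = 1
  [-1/4, -1/12, -1/3, 5/6] . (h_X, h_Y, h_Z, h_U) = 1

Solving yields:
  h_X = 5036/1087
  h_Y = 5848/1087
  h_Z = 5080/1087
  h_U = 5432/1087

Starting state is U, so the expected hitting time is h_U = 5432/1087.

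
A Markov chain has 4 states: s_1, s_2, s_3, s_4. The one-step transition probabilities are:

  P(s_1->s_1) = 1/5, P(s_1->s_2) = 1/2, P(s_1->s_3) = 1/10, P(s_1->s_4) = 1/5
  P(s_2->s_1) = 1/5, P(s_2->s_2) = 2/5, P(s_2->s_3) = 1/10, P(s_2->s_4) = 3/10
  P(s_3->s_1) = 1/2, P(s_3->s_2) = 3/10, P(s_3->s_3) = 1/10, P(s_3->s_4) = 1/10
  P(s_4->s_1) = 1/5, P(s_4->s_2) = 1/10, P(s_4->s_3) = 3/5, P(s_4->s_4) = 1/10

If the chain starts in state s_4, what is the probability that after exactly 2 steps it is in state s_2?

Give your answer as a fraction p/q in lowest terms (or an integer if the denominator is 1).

Answer: 33/100

Derivation:
Computing P^2 by repeated multiplication:
P^1 =
  s_1: [1/5, 1/2, 1/10, 1/5]
  s_2: [1/5, 2/5, 1/10, 3/10]
  s_3: [1/2, 3/10, 1/10, 1/10]
  s_4: [1/5, 1/10, 3/5, 1/10]
P^2 =
  s_1: [23/100, 7/20, 1/5, 11/50]
  s_2: [23/100, 8/25, 1/4, 1/5]
  s_3: [23/100, 41/100, 3/20, 21/100]
  s_4: [19/50, 33/100, 3/20, 7/50]

(P^2)[s_4 -> s_2] = 33/100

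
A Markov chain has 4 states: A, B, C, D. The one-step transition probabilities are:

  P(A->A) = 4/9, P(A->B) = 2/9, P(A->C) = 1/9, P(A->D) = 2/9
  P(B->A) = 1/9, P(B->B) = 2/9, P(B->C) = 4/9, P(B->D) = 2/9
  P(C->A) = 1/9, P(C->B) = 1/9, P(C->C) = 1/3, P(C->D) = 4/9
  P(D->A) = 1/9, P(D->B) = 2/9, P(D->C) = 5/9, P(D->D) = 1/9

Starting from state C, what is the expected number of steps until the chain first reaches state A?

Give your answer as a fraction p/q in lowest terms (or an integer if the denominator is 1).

Let h_i = expected steps to first reach A from state i.
Boundary: h_A = 0.
First-step equations for the other states:
  h_B = 1 + 1/9*h_A + 2/9*h_B + 4/9*h_C + 2/9*h_D
  h_C = 1 + 1/9*h_A + 1/9*h_B + 1/3*h_C + 4/9*h_D
  h_D = 1 + 1/9*h_A + 2/9*h_B + 5/9*h_C + 1/9*h_D

Substituting h_A = 0 and rearranging gives the linear system (I - Q) h = 1:
  [7/9, -4/9, -2/9] . (h_B, h_C, h_D) = 1
  [-1/9, 2/3, -4/9] . (h_B, h_C, h_D) = 1
  [-2/9, -5/9, 8/9] . (h_B, h_C, h_D) = 1

Solving yields:
  h_B = 9
  h_C = 9
  h_D = 9

Starting state is C, so the expected hitting time is h_C = 9.

Answer: 9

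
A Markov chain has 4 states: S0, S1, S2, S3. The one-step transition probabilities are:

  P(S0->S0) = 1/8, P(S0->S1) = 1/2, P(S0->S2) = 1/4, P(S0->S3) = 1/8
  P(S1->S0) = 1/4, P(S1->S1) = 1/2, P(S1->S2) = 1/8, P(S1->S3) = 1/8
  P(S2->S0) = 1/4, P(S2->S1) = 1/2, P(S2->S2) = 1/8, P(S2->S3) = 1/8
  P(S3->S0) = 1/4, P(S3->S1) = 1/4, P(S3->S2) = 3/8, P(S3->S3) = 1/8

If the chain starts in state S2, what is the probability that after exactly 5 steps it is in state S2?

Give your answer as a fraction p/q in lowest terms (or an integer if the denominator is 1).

Computing P^5 by repeated multiplication:
P^1 =
  S0: [1/8, 1/2, 1/4, 1/8]
  S1: [1/4, 1/2, 1/8, 1/8]
  S2: [1/4, 1/2, 1/8, 1/8]
  S3: [1/4, 1/4, 3/8, 1/8]
P^2 =
  S0: [15/64, 15/32, 11/64, 1/8]
  S1: [7/32, 15/32, 3/16, 1/8]
  S2: [7/32, 15/32, 3/16, 1/8]
  S3: [7/32, 15/32, 3/16, 1/8]
P^3 =
  S0: [113/512, 15/32, 95/512, 1/8]
  S1: [57/256, 15/32, 47/256, 1/8]
  S2: [57/256, 15/32, 47/256, 1/8]
  S3: [57/256, 15/32, 47/256, 1/8]
P^4 =
  S0: [911/4096, 15/32, 753/4096, 1/8]
  S1: [455/2048, 15/32, 377/2048, 1/8]
  S2: [455/2048, 15/32, 377/2048, 1/8]
  S3: [455/2048, 15/32, 377/2048, 1/8]
P^5 =
  S0: [7281/32768, 15/32, 6031/32768, 1/8]
  S1: [3641/16384, 15/32, 3015/16384, 1/8]
  S2: [3641/16384, 15/32, 3015/16384, 1/8]
  S3: [3641/16384, 15/32, 3015/16384, 1/8]

(P^5)[S2 -> S2] = 3015/16384

Answer: 3015/16384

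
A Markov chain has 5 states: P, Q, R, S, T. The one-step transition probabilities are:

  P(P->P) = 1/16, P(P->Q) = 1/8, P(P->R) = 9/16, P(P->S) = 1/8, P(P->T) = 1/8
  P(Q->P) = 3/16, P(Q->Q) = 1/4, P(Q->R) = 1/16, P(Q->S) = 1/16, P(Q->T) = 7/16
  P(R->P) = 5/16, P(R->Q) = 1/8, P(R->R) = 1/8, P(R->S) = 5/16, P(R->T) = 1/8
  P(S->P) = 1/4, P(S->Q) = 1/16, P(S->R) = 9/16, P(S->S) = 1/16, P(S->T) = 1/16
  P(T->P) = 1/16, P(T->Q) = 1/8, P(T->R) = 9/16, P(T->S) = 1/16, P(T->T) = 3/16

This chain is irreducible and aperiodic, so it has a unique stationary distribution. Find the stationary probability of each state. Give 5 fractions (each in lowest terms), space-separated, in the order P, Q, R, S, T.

The stationary distribution satisfies pi = pi * P, i.e.:
  pi_P = 1/16*pi_P + 3/16*pi_Q + 5/16*pi_R + 1/4*pi_S + 1/16*pi_T
  pi_Q = 1/8*pi_P + 1/4*pi_Q + 1/8*pi_R + 1/16*pi_S + 1/8*pi_T
  pi_R = 9/16*pi_P + 1/16*pi_Q + 1/8*pi_R + 9/16*pi_S + 9/16*pi_T
  pi_S = 1/8*pi_P + 1/16*pi_Q + 5/16*pi_R + 1/16*pi_S + 1/16*pi_T
  pi_T = 1/8*pi_P + 7/16*pi_Q + 1/8*pi_R + 1/16*pi_S + 3/16*pi_T
with normalization: pi_P + pi_Q + pi_R + pi_S + pi_T = 1.

Using the first 4 balance equations plus normalization, the linear system A*pi = b is:
  [-15/16, 3/16, 5/16, 1/4, 1/16] . pi = 0
  [1/8, -3/4, 1/8, 1/16, 1/8] . pi = 0
  [9/16, 1/16, -7/8, 9/16, 9/16] . pi = 0
  [1/8, 1/16, 5/16, -15/16, 1/16] . pi = 0
  [1, 1, 1, 1, 1] . pi = 1

Solving yields:
  pi_P = 1979/10121
  pi_Q = 10635/80968
  pi_R = 3498/10121
  pi_S = 6523/40484
  pi_T = 13471/80968

Verification (pi * P):
  1979/10121*1/16 + 10635/80968*3/16 + 3498/10121*5/16 + 6523/40484*1/4 + 13471/80968*1/16 = 1979/10121 = pi_P  (ok)
  1979/10121*1/8 + 10635/80968*1/4 + 3498/10121*1/8 + 6523/40484*1/16 + 13471/80968*1/8 = 10635/80968 = pi_Q  (ok)
  1979/10121*9/16 + 10635/80968*1/16 + 3498/10121*1/8 + 6523/40484*9/16 + 13471/80968*9/16 = 3498/10121 = pi_R  (ok)
  1979/10121*1/8 + 10635/80968*1/16 + 3498/10121*5/16 + 6523/40484*1/16 + 13471/80968*1/16 = 6523/40484 = pi_S  (ok)
  1979/10121*1/8 + 10635/80968*7/16 + 3498/10121*1/8 + 6523/40484*1/16 + 13471/80968*3/16 = 13471/80968 = pi_T  (ok)

Answer: 1979/10121 10635/80968 3498/10121 6523/40484 13471/80968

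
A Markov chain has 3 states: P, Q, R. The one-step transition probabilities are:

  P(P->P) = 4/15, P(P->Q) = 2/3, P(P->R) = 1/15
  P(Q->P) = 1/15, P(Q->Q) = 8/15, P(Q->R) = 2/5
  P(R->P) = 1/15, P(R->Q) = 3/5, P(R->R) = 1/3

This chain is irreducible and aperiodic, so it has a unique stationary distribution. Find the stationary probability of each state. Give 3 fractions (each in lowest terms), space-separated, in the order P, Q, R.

The stationary distribution satisfies pi = pi * P, i.e.:
  pi_P = 4/15*pi_P + 1/15*pi_Q + 1/15*pi_R
  pi_Q = 2/3*pi_P + 8/15*pi_Q + 3/5*pi_R
  pi_R = 1/15*pi_P + 2/5*pi_Q + 1/3*pi_R
with normalization: pi_P + pi_Q + pi_R = 1.

Using the first 2 balance equations plus normalization, the linear system A*pi = b is:
  [-11/15, 1/15, 1/15] . pi = 0
  [2/3, -7/15, 3/5] . pi = 0
  [1, 1, 1] . pi = 1

Solving yields:
  pi_P = 1/12
  pi_Q = 109/192
  pi_R = 67/192

Verification (pi * P):
  1/12*4/15 + 109/192*1/15 + 67/192*1/15 = 1/12 = pi_P  (ok)
  1/12*2/3 + 109/192*8/15 + 67/192*3/5 = 109/192 = pi_Q  (ok)
  1/12*1/15 + 109/192*2/5 + 67/192*1/3 = 67/192 = pi_R  (ok)

Answer: 1/12 109/192 67/192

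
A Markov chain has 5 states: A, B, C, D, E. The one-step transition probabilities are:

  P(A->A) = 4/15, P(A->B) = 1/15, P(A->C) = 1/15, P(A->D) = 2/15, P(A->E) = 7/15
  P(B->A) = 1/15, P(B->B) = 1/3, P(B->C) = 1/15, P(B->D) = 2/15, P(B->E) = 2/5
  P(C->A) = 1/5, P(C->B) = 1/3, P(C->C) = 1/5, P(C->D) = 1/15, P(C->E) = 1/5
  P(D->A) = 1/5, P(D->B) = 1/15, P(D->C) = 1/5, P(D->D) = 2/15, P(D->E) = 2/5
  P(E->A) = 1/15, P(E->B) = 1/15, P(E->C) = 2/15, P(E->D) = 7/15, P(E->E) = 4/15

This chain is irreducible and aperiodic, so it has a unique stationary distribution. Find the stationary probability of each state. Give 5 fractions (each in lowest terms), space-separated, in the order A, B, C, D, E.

Answer: 597/4091 579/4091 1139/8182 967/4091 2757/8182

Derivation:
The stationary distribution satisfies pi = pi * P, i.e.:
  pi_A = 4/15*pi_A + 1/15*pi_B + 1/5*pi_C + 1/5*pi_D + 1/15*pi_E
  pi_B = 1/15*pi_A + 1/3*pi_B + 1/3*pi_C + 1/15*pi_D + 1/15*pi_E
  pi_C = 1/15*pi_A + 1/15*pi_B + 1/5*pi_C + 1/5*pi_D + 2/15*pi_E
  pi_D = 2/15*pi_A + 2/15*pi_B + 1/15*pi_C + 2/15*pi_D + 7/15*pi_E
  pi_E = 7/15*pi_A + 2/5*pi_B + 1/5*pi_C + 2/5*pi_D + 4/15*pi_E
with normalization: pi_A + pi_B + pi_C + pi_D + pi_E = 1.

Using the first 4 balance equations plus normalization, the linear system A*pi = b is:
  [-11/15, 1/15, 1/5, 1/5, 1/15] . pi = 0
  [1/15, -2/3, 1/3, 1/15, 1/15] . pi = 0
  [1/15, 1/15, -4/5, 1/5, 2/15] . pi = 0
  [2/15, 2/15, 1/15, -13/15, 7/15] . pi = 0
  [1, 1, 1, 1, 1] . pi = 1

Solving yields:
  pi_A = 597/4091
  pi_B = 579/4091
  pi_C = 1139/8182
  pi_D = 967/4091
  pi_E = 2757/8182

Verification (pi * P):
  597/4091*4/15 + 579/4091*1/15 + 1139/8182*1/5 + 967/4091*1/5 + 2757/8182*1/15 = 597/4091 = pi_A  (ok)
  597/4091*1/15 + 579/4091*1/3 + 1139/8182*1/3 + 967/4091*1/15 + 2757/8182*1/15 = 579/4091 = pi_B  (ok)
  597/4091*1/15 + 579/4091*1/15 + 1139/8182*1/5 + 967/4091*1/5 + 2757/8182*2/15 = 1139/8182 = pi_C  (ok)
  597/4091*2/15 + 579/4091*2/15 + 1139/8182*1/15 + 967/4091*2/15 + 2757/8182*7/15 = 967/4091 = pi_D  (ok)
  597/4091*7/15 + 579/4091*2/5 + 1139/8182*1/5 + 967/4091*2/5 + 2757/8182*4/15 = 2757/8182 = pi_E  (ok)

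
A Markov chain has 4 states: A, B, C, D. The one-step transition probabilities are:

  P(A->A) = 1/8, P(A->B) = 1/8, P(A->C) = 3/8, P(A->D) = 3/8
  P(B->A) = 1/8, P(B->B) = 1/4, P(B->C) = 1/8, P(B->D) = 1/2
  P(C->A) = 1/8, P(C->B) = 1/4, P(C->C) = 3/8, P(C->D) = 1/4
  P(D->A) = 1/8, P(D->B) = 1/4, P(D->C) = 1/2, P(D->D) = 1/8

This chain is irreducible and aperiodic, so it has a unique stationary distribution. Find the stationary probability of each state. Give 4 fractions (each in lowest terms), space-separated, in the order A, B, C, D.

Answer: 1/8 15/64 203/576 83/288

Derivation:
The stationary distribution satisfies pi = pi * P, i.e.:
  pi_A = 1/8*pi_A + 1/8*pi_B + 1/8*pi_C + 1/8*pi_D
  pi_B = 1/8*pi_A + 1/4*pi_B + 1/4*pi_C + 1/4*pi_D
  pi_C = 3/8*pi_A + 1/8*pi_B + 3/8*pi_C + 1/2*pi_D
  pi_D = 3/8*pi_A + 1/2*pi_B + 1/4*pi_C + 1/8*pi_D
with normalization: pi_A + pi_B + pi_C + pi_D = 1.

Using the first 3 balance equations plus normalization, the linear system A*pi = b is:
  [-7/8, 1/8, 1/8, 1/8] . pi = 0
  [1/8, -3/4, 1/4, 1/4] . pi = 0
  [3/8, 1/8, -5/8, 1/2] . pi = 0
  [1, 1, 1, 1] . pi = 1

Solving yields:
  pi_A = 1/8
  pi_B = 15/64
  pi_C = 203/576
  pi_D = 83/288

Verification (pi * P):
  1/8*1/8 + 15/64*1/8 + 203/576*1/8 + 83/288*1/8 = 1/8 = pi_A  (ok)
  1/8*1/8 + 15/64*1/4 + 203/576*1/4 + 83/288*1/4 = 15/64 = pi_B  (ok)
  1/8*3/8 + 15/64*1/8 + 203/576*3/8 + 83/288*1/2 = 203/576 = pi_C  (ok)
  1/8*3/8 + 15/64*1/2 + 203/576*1/4 + 83/288*1/8 = 83/288 = pi_D  (ok)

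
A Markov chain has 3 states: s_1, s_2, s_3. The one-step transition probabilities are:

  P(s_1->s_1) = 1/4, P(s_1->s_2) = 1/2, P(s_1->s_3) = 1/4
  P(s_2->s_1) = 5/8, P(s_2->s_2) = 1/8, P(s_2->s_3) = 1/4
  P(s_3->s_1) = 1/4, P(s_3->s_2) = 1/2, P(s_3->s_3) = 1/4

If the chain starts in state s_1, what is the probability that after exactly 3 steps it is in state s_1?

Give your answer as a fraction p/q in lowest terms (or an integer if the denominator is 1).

Answer: 47/128

Derivation:
Computing P^3 by repeated multiplication:
P^1 =
  s_1: [1/4, 1/2, 1/4]
  s_2: [5/8, 1/8, 1/4]
  s_3: [1/4, 1/2, 1/4]
P^2 =
  s_1: [7/16, 5/16, 1/4]
  s_2: [19/64, 29/64, 1/4]
  s_3: [7/16, 5/16, 1/4]
P^3 =
  s_1: [47/128, 49/128, 1/4]
  s_2: [215/512, 169/512, 1/4]
  s_3: [47/128, 49/128, 1/4]

(P^3)[s_1 -> s_1] = 47/128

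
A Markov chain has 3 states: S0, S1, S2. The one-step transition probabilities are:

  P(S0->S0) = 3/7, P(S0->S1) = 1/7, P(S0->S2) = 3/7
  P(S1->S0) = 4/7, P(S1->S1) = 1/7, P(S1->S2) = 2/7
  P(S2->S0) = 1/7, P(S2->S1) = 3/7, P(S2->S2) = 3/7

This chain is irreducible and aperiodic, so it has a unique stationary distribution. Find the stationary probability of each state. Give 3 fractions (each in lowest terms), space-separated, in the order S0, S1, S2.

Answer: 6/17 13/51 20/51

Derivation:
The stationary distribution satisfies pi = pi * P, i.e.:
  pi_S0 = 3/7*pi_S0 + 4/7*pi_S1 + 1/7*pi_S2
  pi_S1 = 1/7*pi_S0 + 1/7*pi_S1 + 3/7*pi_S2
  pi_S2 = 3/7*pi_S0 + 2/7*pi_S1 + 3/7*pi_S2
with normalization: pi_S0 + pi_S1 + pi_S2 = 1.

Using the first 2 balance equations plus normalization, the linear system A*pi = b is:
  [-4/7, 4/7, 1/7] . pi = 0
  [1/7, -6/7, 3/7] . pi = 0
  [1, 1, 1] . pi = 1

Solving yields:
  pi_S0 = 6/17
  pi_S1 = 13/51
  pi_S2 = 20/51

Verification (pi * P):
  6/17*3/7 + 13/51*4/7 + 20/51*1/7 = 6/17 = pi_S0  (ok)
  6/17*1/7 + 13/51*1/7 + 20/51*3/7 = 13/51 = pi_S1  (ok)
  6/17*3/7 + 13/51*2/7 + 20/51*3/7 = 20/51 = pi_S2  (ok)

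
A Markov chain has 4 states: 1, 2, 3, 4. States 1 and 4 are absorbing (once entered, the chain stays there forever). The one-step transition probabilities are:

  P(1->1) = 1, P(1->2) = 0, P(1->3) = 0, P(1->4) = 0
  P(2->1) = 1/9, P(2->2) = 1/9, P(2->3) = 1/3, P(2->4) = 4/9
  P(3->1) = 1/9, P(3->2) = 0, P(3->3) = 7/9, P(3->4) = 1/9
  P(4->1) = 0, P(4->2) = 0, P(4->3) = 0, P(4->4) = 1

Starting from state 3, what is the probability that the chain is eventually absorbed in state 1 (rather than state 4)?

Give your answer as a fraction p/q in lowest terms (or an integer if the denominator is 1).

Answer: 1/2

Derivation:
Let a_i = P(absorbed in 1 | start in state i).
Boundary conditions: a_1 = 1, a_4 = 0.
For each transient state i, a_i = sum_j P(i->j) * a_j:
  a_2 = 1/9*a_1 + 1/9*a_2 + 1/3*a_3 + 4/9*a_4
  a_3 = 1/9*a_1 + 0*a_2 + 7/9*a_3 + 1/9*a_4

Substituting a_1 = 1 and a_4 = 0, rearrange to (I - Q) a = r where r[i] = P(i -> 1):
  [8/9, -1/3] . (a_2, a_3) = 1/9
  [0, 2/9] . (a_2, a_3) = 1/9

Solving yields:
  a_2 = 5/16
  a_3 = 1/2

Starting state is 3, so the absorption probability is a_3 = 1/2.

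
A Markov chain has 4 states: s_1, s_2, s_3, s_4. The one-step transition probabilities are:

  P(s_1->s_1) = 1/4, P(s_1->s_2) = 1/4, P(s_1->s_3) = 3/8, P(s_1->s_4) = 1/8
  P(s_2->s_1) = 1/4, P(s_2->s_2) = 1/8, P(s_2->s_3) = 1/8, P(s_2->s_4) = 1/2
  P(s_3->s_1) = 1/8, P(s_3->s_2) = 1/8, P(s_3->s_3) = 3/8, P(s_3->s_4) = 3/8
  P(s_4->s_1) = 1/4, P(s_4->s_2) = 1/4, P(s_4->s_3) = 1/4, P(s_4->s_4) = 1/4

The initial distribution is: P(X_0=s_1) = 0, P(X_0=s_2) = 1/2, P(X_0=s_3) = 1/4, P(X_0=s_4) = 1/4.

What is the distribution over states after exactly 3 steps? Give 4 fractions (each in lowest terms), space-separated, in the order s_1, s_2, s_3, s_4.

Propagating the distribution step by step (d_{t+1} = d_t * P):
d_0 = (s_1=0, s_2=1/2, s_3=1/4, s_4=1/4)
  d_1[s_1] = 0*1/4 + 1/2*1/4 + 1/4*1/8 + 1/4*1/4 = 7/32
  d_1[s_2] = 0*1/4 + 1/2*1/8 + 1/4*1/8 + 1/4*1/4 = 5/32
  d_1[s_3] = 0*3/8 + 1/2*1/8 + 1/4*3/8 + 1/4*1/4 = 7/32
  d_1[s_4] = 0*1/8 + 1/2*1/2 + 1/4*3/8 + 1/4*1/4 = 13/32
d_1 = (s_1=7/32, s_2=5/32, s_3=7/32, s_4=13/32)
  d_2[s_1] = 7/32*1/4 + 5/32*1/4 + 7/32*1/8 + 13/32*1/4 = 57/256
  d_2[s_2] = 7/32*1/4 + 5/32*1/8 + 7/32*1/8 + 13/32*1/4 = 13/64
  d_2[s_3] = 7/32*3/8 + 5/32*1/8 + 7/32*3/8 + 13/32*1/4 = 73/256
  d_2[s_4] = 7/32*1/8 + 5/32*1/2 + 7/32*3/8 + 13/32*1/4 = 37/128
d_2 = (s_1=57/256, s_2=13/64, s_3=73/256, s_4=37/128)
  d_3[s_1] = 57/256*1/4 + 13/64*1/4 + 73/256*1/8 + 37/128*1/4 = 439/2048
  d_3[s_2] = 57/256*1/4 + 13/64*1/8 + 73/256*1/8 + 37/128*1/4 = 387/2048
  d_3[s_3] = 57/256*3/8 + 13/64*1/8 + 73/256*3/8 + 37/128*1/4 = 295/1024
  d_3[s_4] = 57/256*1/8 + 13/64*1/2 + 73/256*3/8 + 37/128*1/4 = 79/256
d_3 = (s_1=439/2048, s_2=387/2048, s_3=295/1024, s_4=79/256)

Answer: 439/2048 387/2048 295/1024 79/256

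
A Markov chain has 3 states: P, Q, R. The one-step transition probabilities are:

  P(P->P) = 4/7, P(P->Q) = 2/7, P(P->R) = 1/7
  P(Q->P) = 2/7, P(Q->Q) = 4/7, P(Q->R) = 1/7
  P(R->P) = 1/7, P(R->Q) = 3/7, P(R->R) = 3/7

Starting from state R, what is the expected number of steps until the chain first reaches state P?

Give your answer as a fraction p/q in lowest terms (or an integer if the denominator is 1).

Answer: 14/3

Derivation:
Let h_i = expected steps to first reach P from state i.
Boundary: h_P = 0.
First-step equations for the other states:
  h_Q = 1 + 2/7*h_P + 4/7*h_Q + 1/7*h_R
  h_R = 1 + 1/7*h_P + 3/7*h_Q + 3/7*h_R

Substituting h_P = 0 and rearranging gives the linear system (I - Q) h = 1:
  [3/7, -1/7] . (h_Q, h_R) = 1
  [-3/7, 4/7] . (h_Q, h_R) = 1

Solving yields:
  h_Q = 35/9
  h_R = 14/3

Starting state is R, so the expected hitting time is h_R = 14/3.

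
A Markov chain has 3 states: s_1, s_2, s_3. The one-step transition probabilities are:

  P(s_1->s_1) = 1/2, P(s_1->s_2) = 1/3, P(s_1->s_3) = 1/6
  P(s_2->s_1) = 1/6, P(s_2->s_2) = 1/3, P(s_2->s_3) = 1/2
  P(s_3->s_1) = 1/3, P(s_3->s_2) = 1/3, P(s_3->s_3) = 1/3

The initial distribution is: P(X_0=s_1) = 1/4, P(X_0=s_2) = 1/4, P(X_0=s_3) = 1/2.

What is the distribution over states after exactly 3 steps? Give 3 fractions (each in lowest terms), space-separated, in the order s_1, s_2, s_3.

Answer: 1/3 1/3 1/3

Derivation:
Propagating the distribution step by step (d_{t+1} = d_t * P):
d_0 = (s_1=1/4, s_2=1/4, s_3=1/2)
  d_1[s_1] = 1/4*1/2 + 1/4*1/6 + 1/2*1/3 = 1/3
  d_1[s_2] = 1/4*1/3 + 1/4*1/3 + 1/2*1/3 = 1/3
  d_1[s_3] = 1/4*1/6 + 1/4*1/2 + 1/2*1/3 = 1/3
d_1 = (s_1=1/3, s_2=1/3, s_3=1/3)
  d_2[s_1] = 1/3*1/2 + 1/3*1/6 + 1/3*1/3 = 1/3
  d_2[s_2] = 1/3*1/3 + 1/3*1/3 + 1/3*1/3 = 1/3
  d_2[s_3] = 1/3*1/6 + 1/3*1/2 + 1/3*1/3 = 1/3
d_2 = (s_1=1/3, s_2=1/3, s_3=1/3)
  d_3[s_1] = 1/3*1/2 + 1/3*1/6 + 1/3*1/3 = 1/3
  d_3[s_2] = 1/3*1/3 + 1/3*1/3 + 1/3*1/3 = 1/3
  d_3[s_3] = 1/3*1/6 + 1/3*1/2 + 1/3*1/3 = 1/3
d_3 = (s_1=1/3, s_2=1/3, s_3=1/3)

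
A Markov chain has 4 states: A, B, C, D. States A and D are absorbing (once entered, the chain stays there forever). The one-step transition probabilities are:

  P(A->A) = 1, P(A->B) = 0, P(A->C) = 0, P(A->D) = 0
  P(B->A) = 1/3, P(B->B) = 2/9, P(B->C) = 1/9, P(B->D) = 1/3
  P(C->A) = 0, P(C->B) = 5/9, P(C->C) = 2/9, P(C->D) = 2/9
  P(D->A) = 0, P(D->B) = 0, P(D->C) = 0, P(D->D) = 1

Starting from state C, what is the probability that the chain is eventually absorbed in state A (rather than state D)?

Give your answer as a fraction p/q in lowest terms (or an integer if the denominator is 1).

Let a_i = P(absorbed in A | start in state i).
Boundary conditions: a_A = 1, a_D = 0.
For each transient state i, a_i = sum_j P(i->j) * a_j:
  a_B = 1/3*a_A + 2/9*a_B + 1/9*a_C + 1/3*a_D
  a_C = 0*a_A + 5/9*a_B + 2/9*a_C + 2/9*a_D

Substituting a_A = 1 and a_D = 0, rearrange to (I - Q) a = r where r[i] = P(i -> A):
  [7/9, -1/9] . (a_B, a_C) = 1/3
  [-5/9, 7/9] . (a_B, a_C) = 0

Solving yields:
  a_B = 21/44
  a_C = 15/44

Starting state is C, so the absorption probability is a_C = 15/44.

Answer: 15/44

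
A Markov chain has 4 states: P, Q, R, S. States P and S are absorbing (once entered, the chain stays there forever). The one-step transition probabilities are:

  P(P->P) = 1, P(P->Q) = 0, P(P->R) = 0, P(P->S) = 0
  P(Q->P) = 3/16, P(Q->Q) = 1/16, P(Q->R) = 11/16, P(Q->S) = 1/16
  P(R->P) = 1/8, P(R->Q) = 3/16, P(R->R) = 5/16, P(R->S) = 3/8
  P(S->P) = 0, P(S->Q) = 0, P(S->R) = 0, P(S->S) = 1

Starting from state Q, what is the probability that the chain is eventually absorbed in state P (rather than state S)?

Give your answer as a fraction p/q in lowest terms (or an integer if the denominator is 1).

Let a_i = P(absorbed in P | start in state i).
Boundary conditions: a_P = 1, a_S = 0.
For each transient state i, a_i = sum_j P(i->j) * a_j:
  a_Q = 3/16*a_P + 1/16*a_Q + 11/16*a_R + 1/16*a_S
  a_R = 1/8*a_P + 3/16*a_Q + 5/16*a_R + 3/8*a_S

Substituting a_P = 1 and a_S = 0, rearrange to (I - Q) a = r where r[i] = P(i -> P):
  [15/16, -11/16] . (a_Q, a_R) = 3/16
  [-3/16, 11/16] . (a_Q, a_R) = 1/8

Solving yields:
  a_Q = 5/12
  a_R = 13/44

Starting state is Q, so the absorption probability is a_Q = 5/12.

Answer: 5/12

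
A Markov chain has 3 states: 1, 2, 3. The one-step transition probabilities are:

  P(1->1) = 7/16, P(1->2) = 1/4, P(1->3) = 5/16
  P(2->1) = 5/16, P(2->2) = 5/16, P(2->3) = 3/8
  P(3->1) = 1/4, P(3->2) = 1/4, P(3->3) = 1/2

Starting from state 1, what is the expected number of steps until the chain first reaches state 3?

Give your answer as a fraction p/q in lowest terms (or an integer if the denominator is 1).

Answer: 240/79

Derivation:
Let h_i = expected steps to first reach 3 from state i.
Boundary: h_3 = 0.
First-step equations for the other states:
  h_1 = 1 + 7/16*h_1 + 1/4*h_2 + 5/16*h_3
  h_2 = 1 + 5/16*h_1 + 5/16*h_2 + 3/8*h_3

Substituting h_3 = 0 and rearranging gives the linear system (I - Q) h = 1:
  [9/16, -1/4] . (h_1, h_2) = 1
  [-5/16, 11/16] . (h_1, h_2) = 1

Solving yields:
  h_1 = 240/79
  h_2 = 224/79

Starting state is 1, so the expected hitting time is h_1 = 240/79.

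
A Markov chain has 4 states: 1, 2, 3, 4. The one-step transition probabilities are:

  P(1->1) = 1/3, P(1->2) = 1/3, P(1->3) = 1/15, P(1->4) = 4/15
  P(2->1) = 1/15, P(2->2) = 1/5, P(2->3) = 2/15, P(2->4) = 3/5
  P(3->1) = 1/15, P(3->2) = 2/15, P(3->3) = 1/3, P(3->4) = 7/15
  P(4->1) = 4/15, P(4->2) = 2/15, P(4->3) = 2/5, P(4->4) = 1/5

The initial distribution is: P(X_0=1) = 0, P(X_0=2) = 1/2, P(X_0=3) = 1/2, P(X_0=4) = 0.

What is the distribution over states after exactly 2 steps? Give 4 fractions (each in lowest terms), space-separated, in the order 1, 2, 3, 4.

Propagating the distribution step by step (d_{t+1} = d_t * P):
d_0 = (1=0, 2=1/2, 3=1/2, 4=0)
  d_1[1] = 0*1/3 + 1/2*1/15 + 1/2*1/15 + 0*4/15 = 1/15
  d_1[2] = 0*1/3 + 1/2*1/5 + 1/2*2/15 + 0*2/15 = 1/6
  d_1[3] = 0*1/15 + 1/2*2/15 + 1/2*1/3 + 0*2/5 = 7/30
  d_1[4] = 0*4/15 + 1/2*3/5 + 1/2*7/15 + 0*1/5 = 8/15
d_1 = (1=1/15, 2=1/6, 3=7/30, 4=8/15)
  d_2[1] = 1/15*1/3 + 1/6*1/15 + 7/30*1/15 + 8/15*4/15 = 43/225
  d_2[2] = 1/15*1/3 + 1/6*1/5 + 7/30*2/15 + 8/15*2/15 = 71/450
  d_2[3] = 1/15*1/15 + 1/6*2/15 + 7/30*1/3 + 8/15*2/5 = 143/450
  d_2[4] = 1/15*4/15 + 1/6*3/5 + 7/30*7/15 + 8/15*1/5 = 1/3
d_2 = (1=43/225, 2=71/450, 3=143/450, 4=1/3)

Answer: 43/225 71/450 143/450 1/3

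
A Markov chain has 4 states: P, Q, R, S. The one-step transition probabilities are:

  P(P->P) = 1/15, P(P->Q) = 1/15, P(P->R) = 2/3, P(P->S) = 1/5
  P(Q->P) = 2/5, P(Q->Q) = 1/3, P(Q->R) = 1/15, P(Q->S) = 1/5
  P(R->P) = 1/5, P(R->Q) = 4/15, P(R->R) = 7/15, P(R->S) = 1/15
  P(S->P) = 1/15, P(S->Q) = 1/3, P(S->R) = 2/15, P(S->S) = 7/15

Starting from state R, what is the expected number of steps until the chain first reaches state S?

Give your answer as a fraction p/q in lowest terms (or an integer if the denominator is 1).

Answer: 3705/473

Derivation:
Let h_i = expected steps to first reach S from state i.
Boundary: h_S = 0.
First-step equations for the other states:
  h_P = 1 + 1/15*h_P + 1/15*h_Q + 2/3*h_R + 1/5*h_S
  h_Q = 1 + 2/5*h_P + 1/3*h_Q + 1/15*h_R + 1/5*h_S
  h_R = 1 + 1/5*h_P + 4/15*h_Q + 7/15*h_R + 1/15*h_S

Substituting h_S = 0 and rearranging gives the linear system (I - Q) h = 1:
  [14/15, -1/15, -2/3] . (h_P, h_Q, h_R) = 1
  [-2/5, 2/3, -1/15] . (h_P, h_Q, h_R) = 1
  [-1/5, -4/15, 8/15] . (h_P, h_Q, h_R) = 1

Solving yields:
  h_P = 3375/473
  h_Q = 3105/473
  h_R = 3705/473

Starting state is R, so the expected hitting time is h_R = 3705/473.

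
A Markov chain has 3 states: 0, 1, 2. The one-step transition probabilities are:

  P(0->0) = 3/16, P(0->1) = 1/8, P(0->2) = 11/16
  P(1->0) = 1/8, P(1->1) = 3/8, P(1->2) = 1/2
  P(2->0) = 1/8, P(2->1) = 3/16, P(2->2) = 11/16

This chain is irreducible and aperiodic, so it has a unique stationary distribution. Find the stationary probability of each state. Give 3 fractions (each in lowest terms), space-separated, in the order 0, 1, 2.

Answer: 2/15 43/195 42/65

Derivation:
The stationary distribution satisfies pi = pi * P, i.e.:
  pi_0 = 3/16*pi_0 + 1/8*pi_1 + 1/8*pi_2
  pi_1 = 1/8*pi_0 + 3/8*pi_1 + 3/16*pi_2
  pi_2 = 11/16*pi_0 + 1/2*pi_1 + 11/16*pi_2
with normalization: pi_0 + pi_1 + pi_2 = 1.

Using the first 2 balance equations plus normalization, the linear system A*pi = b is:
  [-13/16, 1/8, 1/8] . pi = 0
  [1/8, -5/8, 3/16] . pi = 0
  [1, 1, 1] . pi = 1

Solving yields:
  pi_0 = 2/15
  pi_1 = 43/195
  pi_2 = 42/65

Verification (pi * P):
  2/15*3/16 + 43/195*1/8 + 42/65*1/8 = 2/15 = pi_0  (ok)
  2/15*1/8 + 43/195*3/8 + 42/65*3/16 = 43/195 = pi_1  (ok)
  2/15*11/16 + 43/195*1/2 + 42/65*11/16 = 42/65 = pi_2  (ok)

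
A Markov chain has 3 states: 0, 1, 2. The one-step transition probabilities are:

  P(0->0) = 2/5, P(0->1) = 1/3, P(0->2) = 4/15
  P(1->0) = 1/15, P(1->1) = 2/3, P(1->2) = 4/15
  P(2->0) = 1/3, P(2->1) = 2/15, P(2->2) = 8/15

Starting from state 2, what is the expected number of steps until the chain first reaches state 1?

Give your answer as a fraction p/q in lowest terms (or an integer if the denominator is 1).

Let h_i = expected steps to first reach 1 from state i.
Boundary: h_1 = 0.
First-step equations for the other states:
  h_0 = 1 + 2/5*h_0 + 1/3*h_1 + 4/15*h_2
  h_2 = 1 + 1/3*h_0 + 2/15*h_1 + 8/15*h_2

Substituting h_1 = 0 and rearranging gives the linear system (I - Q) h = 1:
  [3/5, -4/15] . (h_0, h_2) = 1
  [-1/3, 7/15] . (h_0, h_2) = 1

Solving yields:
  h_0 = 165/43
  h_2 = 210/43

Starting state is 2, so the expected hitting time is h_2 = 210/43.

Answer: 210/43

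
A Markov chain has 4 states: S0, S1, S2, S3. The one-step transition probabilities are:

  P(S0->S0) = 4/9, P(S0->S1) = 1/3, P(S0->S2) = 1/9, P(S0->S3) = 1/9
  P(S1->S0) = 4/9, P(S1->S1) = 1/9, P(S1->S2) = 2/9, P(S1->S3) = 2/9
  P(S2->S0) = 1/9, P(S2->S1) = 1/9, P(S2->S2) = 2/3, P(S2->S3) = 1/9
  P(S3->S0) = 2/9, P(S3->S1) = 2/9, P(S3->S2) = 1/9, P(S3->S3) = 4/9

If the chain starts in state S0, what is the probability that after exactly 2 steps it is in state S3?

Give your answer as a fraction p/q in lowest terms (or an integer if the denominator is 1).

Answer: 5/27

Derivation:
Computing P^2 by repeated multiplication:
P^1 =
  S0: [4/9, 1/3, 1/9, 1/9]
  S1: [4/9, 1/9, 2/9, 2/9]
  S2: [1/9, 1/9, 2/3, 1/9]
  S3: [2/9, 2/9, 1/9, 4/9]
P^2 =
  S0: [31/81, 2/9, 17/81, 5/27]
  S1: [26/81, 19/81, 20/81, 16/81]
  S2: [16/81, 4/27, 40/81, 13/81]
  S3: [25/81, 17/81, 16/81, 23/81]

(P^2)[S0 -> S3] = 5/27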